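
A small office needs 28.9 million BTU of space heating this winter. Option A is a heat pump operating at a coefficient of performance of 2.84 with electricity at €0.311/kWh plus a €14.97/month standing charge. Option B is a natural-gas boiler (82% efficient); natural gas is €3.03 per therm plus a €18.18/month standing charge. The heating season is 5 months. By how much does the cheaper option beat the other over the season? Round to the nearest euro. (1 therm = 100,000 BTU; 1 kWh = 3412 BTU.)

€156

Heat load = 28.9 × 10⁶ BTU = 28,900,000 BTU
Gas: input = 28,900,000 / 0.82 = 35,243,902 BTU = 352.4 therm → 352.4 × €3.03 = €1,067.89; + 5 × €18.18 standing = €1,158.79
Heat pump: 28,900,000 BTU / 3412 = 8,470 kWh heat; / 2.84 = 2,982 kWh in → × €0.311 = €927.54; + 5 × €14.97 standing = €1,002.39
Difference = |€1,158.79 − €1,002.39| = €156.40 ≈ €156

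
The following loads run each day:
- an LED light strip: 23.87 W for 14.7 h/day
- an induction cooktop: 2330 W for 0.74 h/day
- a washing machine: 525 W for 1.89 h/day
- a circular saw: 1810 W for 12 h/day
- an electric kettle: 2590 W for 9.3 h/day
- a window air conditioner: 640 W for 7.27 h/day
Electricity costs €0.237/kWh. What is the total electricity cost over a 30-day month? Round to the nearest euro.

€381

LED light strip: 23.87 W × 14.7 h × 30 d = 10,527 Wh = 10.53 kWh
induction cooktop: 2330 W × 0.74 h × 30 d = 51,726 Wh = 51.73 kWh
washing machine: 525 W × 1.89 h × 30 d = 29,768 Wh = 29.77 kWh
circular saw: 1810 W × 12 h × 30 d = 651,600 Wh = 651.6 kWh
electric kettle: 2590 W × 9.3 h × 30 d = 722,610 Wh = 722.6 kWh
window air conditioner: 640 W × 7.27 h × 30 d = 139,584 Wh = 139.6 kWh
Total energy = 10.53 + 51.73 + 29.77 + 651.6 + 722.6 + 139.6 = 1,606 kWh
Cost = 1,606 kWh × €0.237 = €380.58 ≈ €381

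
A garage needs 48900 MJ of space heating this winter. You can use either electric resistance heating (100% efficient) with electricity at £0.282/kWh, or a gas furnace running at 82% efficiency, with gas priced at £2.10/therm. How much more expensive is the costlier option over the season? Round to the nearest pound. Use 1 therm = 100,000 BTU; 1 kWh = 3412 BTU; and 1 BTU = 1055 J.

£2644

Heat load = 48900 MJ = 48,900,000,000 J / 1055 = 46,350,711 BTU
Gas: input = 46,350,711 / 0.82 = 56,525,257 BTU = 565.3 therm → 565.3 × £2.10 = £1,187.03
Electric: 46,350,711 BTU / 3412 = 13,580 kWh → × £0.282 = £3,830.86
Difference = |£1,187.03 − £3,830.86| = £2,643.83 ≈ £2644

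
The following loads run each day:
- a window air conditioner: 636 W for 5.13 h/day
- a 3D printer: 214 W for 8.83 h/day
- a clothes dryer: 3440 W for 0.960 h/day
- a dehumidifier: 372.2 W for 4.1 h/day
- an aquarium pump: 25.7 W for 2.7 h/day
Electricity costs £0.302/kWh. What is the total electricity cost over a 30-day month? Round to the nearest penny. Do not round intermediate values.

£91.05

window air conditioner: 636 W × 5.13 h × 30 d = 97,880 Wh = 97.88 kWh
3D printer: 214 W × 8.83 h × 30 d = 56,689 Wh = 56.69 kWh
clothes dryer: 3440 W × 0.960 h × 30 d = 99,072 Wh = 99.07 kWh
dehumidifier: 372.2 W × 4.1 h × 30 d = 45,781 Wh = 45.78 kWh
aquarium pump: 25.7 W × 2.7 h × 30 d = 2,082 Wh = 2.082 kWh
Total energy = 97.88 + 56.69 + 99.07 + 45.78 + 2.082 = 301.5 kWh
Cost = 301.5 kWh × £0.302 = £91.05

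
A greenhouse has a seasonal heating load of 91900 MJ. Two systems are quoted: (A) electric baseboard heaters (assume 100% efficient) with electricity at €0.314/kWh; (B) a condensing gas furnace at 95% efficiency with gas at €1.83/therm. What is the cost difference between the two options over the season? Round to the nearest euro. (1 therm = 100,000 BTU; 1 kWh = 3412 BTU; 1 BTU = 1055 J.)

€6338

Heat load = 91900 MJ = 91,900,000,000 J / 1055 = 87,109,005 BTU
Gas: input = 87,109,005 / 0.95 = 91,693,689 BTU = 916.9 therm → 916.9 × €1.83 = €1,677.99
Electric: 87,109,005 BTU / 3412 = 25,530 kWh → × €0.314 = €8,016.48
Difference = |€1,677.99 − €8,016.48| = €6,338.48 ≈ €6338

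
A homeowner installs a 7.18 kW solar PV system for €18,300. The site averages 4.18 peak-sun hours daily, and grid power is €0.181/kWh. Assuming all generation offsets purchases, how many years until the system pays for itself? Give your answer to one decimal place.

Daily generation = 7.18 kW × 4.18 h = 30.01 kWh
Annual generation = 30.01 × 365 = 10955 kWh
Annual savings = 10955 × €0.181 = €1,982.77
Payback = €18,300 / €1,982.77 = 9.23 years

9.2 years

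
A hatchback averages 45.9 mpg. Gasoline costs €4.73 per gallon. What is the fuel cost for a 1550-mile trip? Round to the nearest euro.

Fuel = 1550 mi / 45.9 mpg = 33.77 gal
Cost = 33.77 gal × €4.73/gal = €159.73 ≈ €160

€160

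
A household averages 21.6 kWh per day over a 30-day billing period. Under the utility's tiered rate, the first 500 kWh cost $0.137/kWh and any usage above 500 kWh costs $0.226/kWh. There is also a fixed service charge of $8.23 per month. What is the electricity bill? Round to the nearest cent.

$110.18

Usage = 21.6 kWh/day × 30 days = 648 kWh
First 500 kWh × $0.137 = $68.50
Remaining 148 kWh × $0.226 = $33.45
Energy charge = $101.95; + service $8.23 = $110.18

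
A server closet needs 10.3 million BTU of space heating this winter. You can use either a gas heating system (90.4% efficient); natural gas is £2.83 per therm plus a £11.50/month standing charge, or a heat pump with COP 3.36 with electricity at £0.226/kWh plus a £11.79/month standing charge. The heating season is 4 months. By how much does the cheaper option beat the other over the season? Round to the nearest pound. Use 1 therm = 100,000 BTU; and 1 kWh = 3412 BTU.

£118

Heat load = 10.3 × 10⁶ BTU = 10,300,000 BTU
Gas: input = 10,300,000 / 0.904 = 11,393,805 BTU = 113.9 therm → 113.9 × £2.83 = £322.44; + 4 × £11.50 standing = £368.44
Heat pump: 10,300,000 BTU / 3412 = 3,019 kWh heat; / 3.36 = 898.4 kWh in → × £0.226 = £203.05; + 4 × £11.79 standing = £250.21
Difference = |£368.44 − £250.21| = £118.24 ≈ £118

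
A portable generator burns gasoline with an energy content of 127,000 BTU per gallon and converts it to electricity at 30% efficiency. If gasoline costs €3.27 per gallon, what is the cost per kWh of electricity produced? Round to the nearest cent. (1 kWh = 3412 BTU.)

Electrical output per gallon = 127,000 BTU × 0.30 / 3412 BTU/kWh = 11.17 kWh
Cost per kWh = €3.27 / 11.17 kWh = €0.293

€0.29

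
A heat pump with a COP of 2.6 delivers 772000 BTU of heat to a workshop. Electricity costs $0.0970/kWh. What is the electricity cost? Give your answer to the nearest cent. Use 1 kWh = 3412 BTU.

Heat delivered = 772,000 BTU / 3412 = 226.3 kWh
Electrical input = 226.3 kWh / 2.6 = 87.02 kWh
Cost = 87.02 × $0.0970/kWh = $8.44

$8.44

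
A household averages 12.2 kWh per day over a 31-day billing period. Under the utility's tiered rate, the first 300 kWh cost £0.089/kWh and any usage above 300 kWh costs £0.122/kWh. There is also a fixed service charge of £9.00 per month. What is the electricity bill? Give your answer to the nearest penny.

£45.24

Usage = 12.2 kWh/day × 31 days = 378.2 kWh
First 300 kWh × £0.089 = £26.70
Remaining 78.2 kWh × £0.122 = £9.54
Energy charge = £36.24; + service £9.00 = £45.24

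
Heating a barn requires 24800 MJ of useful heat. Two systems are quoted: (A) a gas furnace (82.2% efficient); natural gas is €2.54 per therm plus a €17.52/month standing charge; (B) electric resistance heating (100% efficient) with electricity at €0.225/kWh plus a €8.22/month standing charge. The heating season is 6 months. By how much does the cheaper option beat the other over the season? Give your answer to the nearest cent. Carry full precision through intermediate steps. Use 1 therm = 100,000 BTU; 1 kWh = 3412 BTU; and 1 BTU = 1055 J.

Heat load = 24800 MJ = 24,800,000,000 J / 1055 = 23,507,109 BTU
Gas: input = 23,507,109 / 0.822 = 28,597,456 BTU = 286 therm → 286 × €2.54 = €726.38; + 6 × €17.52 standing = €831.50
Electric: 23,507,109 BTU / 3412 = 6,890 kWh → × €0.225 = €1,550.15; + 6 × €8.22 standing = €1,599.47
Difference = |€831.50 − €1,599.47| = €767.97

€767.97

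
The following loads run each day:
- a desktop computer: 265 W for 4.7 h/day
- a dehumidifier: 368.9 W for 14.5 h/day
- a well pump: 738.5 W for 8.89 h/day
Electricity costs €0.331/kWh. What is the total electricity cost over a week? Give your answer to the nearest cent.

€30.49

desktop computer: 265 W × 4.7 h × 7 d = 8,718 Wh = 8.719 kWh
dehumidifier: 368.9 W × 14.5 h × 7 d = 37,443 Wh = 37.44 kWh
well pump: 738.5 W × 8.89 h × 7 d = 45,957 Wh = 45.96 kWh
Total energy = 8.719 + 37.44 + 45.96 = 92.12 kWh
Cost = 92.12 kWh × €0.331 = €30.49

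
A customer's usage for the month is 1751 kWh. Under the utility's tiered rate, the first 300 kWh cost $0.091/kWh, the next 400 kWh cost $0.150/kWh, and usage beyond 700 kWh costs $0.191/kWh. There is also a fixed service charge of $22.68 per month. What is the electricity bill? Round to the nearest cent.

$310.72

First 300 kWh × $0.091 = $27.30
Next 400 kWh × $0.150 = $60.00
Remaining 1051 kWh × $0.191 = $200.74
Energy charge = $288.04; + service $22.68 = $310.72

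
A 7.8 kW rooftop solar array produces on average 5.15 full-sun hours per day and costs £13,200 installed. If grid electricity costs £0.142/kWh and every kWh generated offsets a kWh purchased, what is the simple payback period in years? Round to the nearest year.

Daily generation = 7.8 kW × 5.15 h = 40.17 kWh
Annual generation = 40.17 × 365 = 14662 kWh
Annual savings = 14662 × £0.142 = £2,082.01
Payback = £13,200 / £2,082.01 = 6.34 years

6 years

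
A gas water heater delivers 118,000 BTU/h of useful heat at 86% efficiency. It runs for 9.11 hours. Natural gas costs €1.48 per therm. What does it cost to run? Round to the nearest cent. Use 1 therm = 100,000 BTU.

€18.50

Heat delivered = 118,000 BTU/h × 9.11 h = 1,074,980 BTU
Gas input = 1,074,980 / 0.86 = 1,249,977 BTU
= 1,249,977 / 100,000 = 12.5 therm
Cost = 12.5 × €1.48/therm = €18.50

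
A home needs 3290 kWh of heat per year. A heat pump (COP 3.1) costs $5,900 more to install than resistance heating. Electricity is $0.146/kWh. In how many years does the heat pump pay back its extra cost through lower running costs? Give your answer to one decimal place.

Resistance: 3290 kWh × $0.146 = $480.34/yr
Heat pump: 3290 / 3.1 = 1061 kWh in → × $0.146 = $154.95/yr
Annual savings = $325.39
Payback = $5,900 / $325.39 = 18.1 years

18.1 years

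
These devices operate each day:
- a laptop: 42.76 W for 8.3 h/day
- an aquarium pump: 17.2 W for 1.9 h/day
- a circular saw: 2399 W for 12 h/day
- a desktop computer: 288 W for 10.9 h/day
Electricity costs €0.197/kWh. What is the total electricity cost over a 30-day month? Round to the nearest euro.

€191

laptop: 42.76 W × 8.3 h × 30 d = 10,647 Wh = 10.65 kWh
aquarium pump: 17.2 W × 1.9 h × 30 d = 980 Wh = 0.9804 kWh
circular saw: 2399 W × 12 h × 30 d = 863,640 Wh = 863.6 kWh
desktop computer: 288 W × 10.9 h × 30 d = 94,176 Wh = 94.18 kWh
Total energy = 10.65 + 0.9804 + 863.6 + 94.18 = 969.4 kWh
Cost = 969.4 kWh × €0.197 = €190.98 ≈ €191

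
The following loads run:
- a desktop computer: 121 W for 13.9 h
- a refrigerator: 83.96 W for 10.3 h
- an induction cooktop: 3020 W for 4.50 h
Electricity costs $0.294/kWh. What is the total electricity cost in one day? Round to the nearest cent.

$4.74

desktop computer: 121 W × 13.9 h = 1,682 Wh = 1.682 kWh
refrigerator: 83.96 W × 10.3 h = 865 Wh = 0.8648 kWh
induction cooktop: 3020 W × 4.50 h = 13,590 Wh = 13.59 kWh
Total energy = 1.682 + 0.8648 + 13.59 = 16.14 kWh
Cost = 16.14 kWh × $0.294 = $4.74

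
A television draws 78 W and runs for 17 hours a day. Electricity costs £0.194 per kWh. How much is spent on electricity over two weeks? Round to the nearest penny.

£3.60

Energy = 78 W × 17 h/day × 14 days = 18,564 Wh = 18.56 kWh
Cost = 18.56 kWh × £0.194/kWh = £3.60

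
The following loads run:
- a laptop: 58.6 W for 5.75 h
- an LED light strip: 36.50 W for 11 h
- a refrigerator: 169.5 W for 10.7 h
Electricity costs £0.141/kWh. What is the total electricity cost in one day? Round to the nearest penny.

laptop: 58.6 W × 5.75 h = 337 Wh = 0.3369 kWh
LED light strip: 36.50 W × 11 h = 402 Wh = 0.4015 kWh
refrigerator: 169.5 W × 10.7 h = 1,814 Wh = 1.814 kWh
Total energy = 0.3369 + 0.4015 + 1.814 = 2.552 kWh
Cost = 2.552 kWh × £0.141 = £0.36

£0.36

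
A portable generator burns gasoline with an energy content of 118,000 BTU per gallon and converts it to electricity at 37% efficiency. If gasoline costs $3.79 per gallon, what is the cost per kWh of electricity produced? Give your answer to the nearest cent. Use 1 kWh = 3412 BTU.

Electrical output per gallon = 118,000 BTU × 0.37 / 3412 BTU/kWh = 12.8 kWh
Cost per kWh = $3.79 / 12.8 kWh = $0.296

$0.30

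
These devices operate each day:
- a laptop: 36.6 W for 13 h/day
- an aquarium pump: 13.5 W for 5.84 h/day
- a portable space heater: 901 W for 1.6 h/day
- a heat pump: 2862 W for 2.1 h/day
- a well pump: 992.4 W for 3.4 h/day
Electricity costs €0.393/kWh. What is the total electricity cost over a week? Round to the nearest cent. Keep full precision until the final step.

laptop: 36.6 W × 13 h × 7 d = 3,331 Wh = 3.331 kWh
aquarium pump: 13.5 W × 5.84 h × 7 d = 552 Wh = 0.5519 kWh
portable space heater: 901 W × 1.6 h × 7 d = 10,091 Wh = 10.09 kWh
heat pump: 2862 W × 2.1 h × 7 d = 42,071 Wh = 42.07 kWh
well pump: 992.4 W × 3.4 h × 7 d = 23,619 Wh = 23.62 kWh
Total energy = 3.331 + 0.5519 + 10.09 + 42.07 + 23.62 = 79.66 kWh
Cost = 79.66 kWh × €0.393 = €31.31

€31.31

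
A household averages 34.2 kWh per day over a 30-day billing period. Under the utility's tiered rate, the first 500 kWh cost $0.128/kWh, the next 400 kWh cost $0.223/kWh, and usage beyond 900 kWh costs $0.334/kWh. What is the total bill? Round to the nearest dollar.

$195

Usage = 34.2 kWh/day × 30 days = 1026 kWh
First 500 kWh × $0.128 = $64.00
Next 400 kWh × $0.223 = $89.20
Remaining 126 kWh × $0.334 = $42.08
Total = $195.28 ≈ $195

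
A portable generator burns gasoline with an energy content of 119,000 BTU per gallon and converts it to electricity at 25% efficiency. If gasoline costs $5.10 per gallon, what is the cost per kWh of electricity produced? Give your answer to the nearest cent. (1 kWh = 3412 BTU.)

$0.58

Electrical output per gallon = 119,000 BTU × 0.25 / 3412 BTU/kWh = 8.719 kWh
Cost per kWh = $5.10 / 8.719 kWh = $0.585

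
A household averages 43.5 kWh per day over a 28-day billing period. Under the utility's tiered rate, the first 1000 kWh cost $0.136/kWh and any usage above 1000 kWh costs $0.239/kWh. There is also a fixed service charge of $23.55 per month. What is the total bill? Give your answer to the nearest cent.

Usage = 43.5 kWh/day × 28 days = 1218 kWh
First 1000 kWh × $0.136 = $136.00
Remaining 218 kWh × $0.239 = $52.10
Energy charge = $188.10; + service $23.55 = $211.65

$211.65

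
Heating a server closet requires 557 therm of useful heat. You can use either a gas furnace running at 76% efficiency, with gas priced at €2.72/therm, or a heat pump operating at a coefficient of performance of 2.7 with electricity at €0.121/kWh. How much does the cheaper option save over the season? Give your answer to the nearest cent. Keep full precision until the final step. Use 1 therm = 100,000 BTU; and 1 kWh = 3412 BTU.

€1261.88

Heat load = 557 therm × 100,000 = 55,700,000 BTU
Gas: input = 55,700,000 / 0.76 = 73,289,474 BTU = 732.9 therm → 732.9 × €2.72 = €1,993.47
Heat pump: 55,700,000 BTU / 3412 = 16,320 kWh heat; / 2.7 = 6,046 kWh in → × €0.121 = €731.59
Difference = |€1,993.47 − €731.59| = €1,261.88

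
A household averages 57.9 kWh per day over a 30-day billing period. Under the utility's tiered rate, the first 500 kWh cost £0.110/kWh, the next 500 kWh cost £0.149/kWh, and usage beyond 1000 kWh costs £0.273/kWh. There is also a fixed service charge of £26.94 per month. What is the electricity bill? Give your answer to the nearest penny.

Usage = 57.9 kWh/day × 30 days = 1737 kWh
First 500 kWh × £0.110 = £55.00
Next 500 kWh × £0.149 = £74.50
Remaining 737 kWh × £0.273 = £201.20
Energy charge = £330.70; + service £26.94 = £357.64

£357.64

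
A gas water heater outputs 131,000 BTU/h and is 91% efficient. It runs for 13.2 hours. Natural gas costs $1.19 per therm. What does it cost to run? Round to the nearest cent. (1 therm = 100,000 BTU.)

Heat delivered = 131,000 BTU/h × 13.2 h = 1,729,200 BTU
Gas input = 1,729,200 / 0.91 = 1,900,220 BTU
= 1,900,220 / 100,000 = 19 therm
Cost = 19 × $1.19/therm = $22.61

$22.61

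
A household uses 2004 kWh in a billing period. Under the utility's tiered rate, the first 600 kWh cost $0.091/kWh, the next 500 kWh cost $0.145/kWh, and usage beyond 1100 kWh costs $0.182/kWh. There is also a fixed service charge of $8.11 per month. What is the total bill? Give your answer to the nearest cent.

First 600 kWh × $0.091 = $54.60
Next 500 kWh × $0.145 = $72.50
Remaining 904 kWh × $0.182 = $164.53
Energy charge = $291.63; + service $8.11 = $299.74

$299.74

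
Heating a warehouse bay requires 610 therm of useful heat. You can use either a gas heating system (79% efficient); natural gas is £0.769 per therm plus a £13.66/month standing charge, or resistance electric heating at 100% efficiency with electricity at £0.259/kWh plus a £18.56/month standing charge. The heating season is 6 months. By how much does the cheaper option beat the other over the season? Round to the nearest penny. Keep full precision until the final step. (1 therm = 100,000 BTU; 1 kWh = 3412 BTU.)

Heat load = 610 therm × 100,000 = 61,000,000 BTU
Gas: input = 61,000,000 / 0.79 = 77,215,190 BTU = 772.2 therm → 772.2 × £0.769 = £593.78; + 6 × £13.66 standing = £675.74
Electric: 61,000,000 BTU / 3412 = 17,880 kWh → × £0.259 = £4,630.42; + 6 × £18.56 standing = £4,741.78
Difference = |£675.74 − £4,741.78| = £4,066.04

£4066.04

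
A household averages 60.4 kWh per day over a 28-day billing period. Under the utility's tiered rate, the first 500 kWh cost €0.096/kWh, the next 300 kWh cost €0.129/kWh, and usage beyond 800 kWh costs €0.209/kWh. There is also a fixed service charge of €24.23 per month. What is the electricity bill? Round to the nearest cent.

Usage = 60.4 kWh/day × 28 days = 1691.2 kWh
First 500 kWh × €0.096 = €48.00
Next 300 kWh × €0.129 = €38.70
Remaining 891.2 kWh × €0.209 = €186.26
Energy charge = €272.96; + service €24.23 = €297.19

€297.19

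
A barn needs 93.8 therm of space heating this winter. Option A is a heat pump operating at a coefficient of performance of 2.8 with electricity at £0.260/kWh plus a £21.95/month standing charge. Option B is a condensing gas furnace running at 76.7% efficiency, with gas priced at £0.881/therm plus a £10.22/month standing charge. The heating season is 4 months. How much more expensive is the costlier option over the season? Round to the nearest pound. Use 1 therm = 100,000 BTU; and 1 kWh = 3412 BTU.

£194

Heat load = 93.8 therm × 100,000 = 9,380,000 BTU
Gas: input = 9,380,000 / 0.767 = 12,229,465 BTU = 122.3 therm → 122.3 × £0.881 = £107.74; + 4 × £10.22 standing = £148.62
Heat pump: 9,380,000 BTU / 3412 = 2,749 kWh heat; / 2.8 = 981.8 kWh in → × £0.260 = £255.28; + 4 × £21.95 standing = £343.08
Difference = |£148.62 − £343.08| = £194.45 ≈ £194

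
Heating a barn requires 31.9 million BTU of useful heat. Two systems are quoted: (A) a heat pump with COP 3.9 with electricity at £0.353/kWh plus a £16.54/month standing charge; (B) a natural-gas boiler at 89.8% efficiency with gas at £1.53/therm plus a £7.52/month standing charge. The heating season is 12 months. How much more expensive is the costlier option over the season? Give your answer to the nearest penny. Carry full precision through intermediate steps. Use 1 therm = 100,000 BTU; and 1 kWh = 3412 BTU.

£410.97

Heat load = 31.9 × 10⁶ BTU = 31,900,000 BTU
Gas: input = 31,900,000 / 0.898 = 35,523,385 BTU = 355.2 therm → 355.2 × £1.53 = £543.51; + 12 × £7.52 standing = £633.75
Heat pump: 31,900,000 BTU / 3412 = 9,349 kWh heat; / 3.9 = 2,397 kWh in → × £0.353 = £846.24; + 12 × £16.54 standing = £1,044.72
Difference = |£633.75 − £1,044.72| = £410.97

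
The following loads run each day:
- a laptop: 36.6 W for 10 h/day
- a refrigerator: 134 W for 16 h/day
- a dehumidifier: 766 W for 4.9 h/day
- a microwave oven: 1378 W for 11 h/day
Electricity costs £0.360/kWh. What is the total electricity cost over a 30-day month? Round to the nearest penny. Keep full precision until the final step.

£231.35

laptop: 36.6 W × 10 h × 30 d = 10,980 Wh = 10.98 kWh
refrigerator: 134 W × 16 h × 30 d = 64,320 Wh = 64.32 kWh
dehumidifier: 766 W × 4.9 h × 30 d = 112,602 Wh = 112.6 kWh
microwave oven: 1378 W × 11 h × 30 d = 454,740 Wh = 454.7 kWh
Total energy = 10.98 + 64.32 + 112.6 + 454.7 = 642.6 kWh
Cost = 642.6 kWh × £0.360 = £231.35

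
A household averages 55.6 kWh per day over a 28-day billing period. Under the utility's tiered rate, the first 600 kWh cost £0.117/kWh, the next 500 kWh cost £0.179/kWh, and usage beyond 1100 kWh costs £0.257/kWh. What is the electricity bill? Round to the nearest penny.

£277.10

Usage = 55.6 kWh/day × 28 days = 1556.8 kWh
First 600 kWh × £0.117 = £70.20
Next 500 kWh × £0.179 = £89.50
Remaining 456.8 kWh × £0.257 = £117.40
Total = £277.10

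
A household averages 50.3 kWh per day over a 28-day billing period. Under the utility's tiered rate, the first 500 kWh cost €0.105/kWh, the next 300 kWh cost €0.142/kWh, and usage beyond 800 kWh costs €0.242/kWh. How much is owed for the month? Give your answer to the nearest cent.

Usage = 50.3 kWh/day × 28 days = 1408.4 kWh
First 500 kWh × €0.105 = €52.50
Next 300 kWh × €0.142 = €42.60
Remaining 608.4 kWh × €0.242 = €147.23
Total = €242.33

€242.33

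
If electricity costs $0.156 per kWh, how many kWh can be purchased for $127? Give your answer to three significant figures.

$127 / $0.156 per kWh = 814.1 kWh

814 kWh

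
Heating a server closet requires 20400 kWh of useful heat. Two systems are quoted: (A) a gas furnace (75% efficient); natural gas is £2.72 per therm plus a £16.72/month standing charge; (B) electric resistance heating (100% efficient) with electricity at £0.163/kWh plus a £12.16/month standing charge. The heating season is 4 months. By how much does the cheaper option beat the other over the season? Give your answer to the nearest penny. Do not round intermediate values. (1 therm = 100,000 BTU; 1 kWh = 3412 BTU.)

Heat load = 20400 kWh × 3412 = 69,604,800 BTU
Gas: input = 69,604,800 / 0.75 = 92,806,400 BTU = 928.1 therm → 928.1 × £2.72 = £2,524.33; + 4 × £16.72 standing = £2,591.21
Electric: 69,604,800 BTU / 3412 = 20,400 kWh → × £0.163 = £3,325.20; + 4 × £12.16 standing = £3,373.84
Difference = |£2,591.21 − £3,373.84| = £782.63

£782.63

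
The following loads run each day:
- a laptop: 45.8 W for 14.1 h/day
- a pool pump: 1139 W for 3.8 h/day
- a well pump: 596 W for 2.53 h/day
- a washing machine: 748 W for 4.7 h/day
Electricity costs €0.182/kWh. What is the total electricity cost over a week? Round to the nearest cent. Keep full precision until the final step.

laptop: 45.8 W × 14.1 h × 7 d = 4,520 Wh = 4.52 kWh
pool pump: 1139 W × 3.8 h × 7 d = 30,297 Wh = 30.3 kWh
well pump: 596 W × 2.53 h × 7 d = 10,555 Wh = 10.56 kWh
washing machine: 748 W × 4.7 h × 7 d = 24,609 Wh = 24.61 kWh
Total energy = 4.52 + 30.3 + 10.56 + 24.61 = 69.98 kWh
Cost = 69.98 kWh × €0.182 = €12.74

€12.74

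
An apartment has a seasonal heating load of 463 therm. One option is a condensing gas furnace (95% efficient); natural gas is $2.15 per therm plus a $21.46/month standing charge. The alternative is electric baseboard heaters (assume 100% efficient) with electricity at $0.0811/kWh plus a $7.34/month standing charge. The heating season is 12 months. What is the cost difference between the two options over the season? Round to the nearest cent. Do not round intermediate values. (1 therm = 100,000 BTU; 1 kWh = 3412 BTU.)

Heat load = 463 therm × 100,000 = 46,300,000 BTU
Gas: input = 46,300,000 / 0.95 = 48,736,842 BTU = 487.4 therm → 487.4 × $2.15 = $1,047.84; + 12 × $21.46 standing = $1,305.36
Electric: 46,300,000 BTU / 3412 = 13,570 kWh → × $0.0811 = $1,100.51; + 12 × $7.34 standing = $1,188.59
Difference = |$1,305.36 − $1,188.59| = $116.78

$116.78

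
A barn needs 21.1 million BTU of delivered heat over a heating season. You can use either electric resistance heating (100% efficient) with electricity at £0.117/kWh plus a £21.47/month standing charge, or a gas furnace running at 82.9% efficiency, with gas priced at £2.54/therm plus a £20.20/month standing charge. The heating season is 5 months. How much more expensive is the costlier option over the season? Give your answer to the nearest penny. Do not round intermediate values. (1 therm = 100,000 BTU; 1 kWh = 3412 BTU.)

£83.39

Heat load = 21.1 × 10⁶ BTU = 21,100,000 BTU
Gas: input = 21,100,000 / 0.829 = 25,452,352 BTU = 254.5 therm → 254.5 × £2.54 = £646.49; + 5 × £20.20 standing = £747.49
Electric: 21,100,000 BTU / 3412 = 6,184 kWh → × £0.117 = £723.53; + 5 × £21.47 standing = £830.88
Difference = |£747.49 − £830.88| = £83.39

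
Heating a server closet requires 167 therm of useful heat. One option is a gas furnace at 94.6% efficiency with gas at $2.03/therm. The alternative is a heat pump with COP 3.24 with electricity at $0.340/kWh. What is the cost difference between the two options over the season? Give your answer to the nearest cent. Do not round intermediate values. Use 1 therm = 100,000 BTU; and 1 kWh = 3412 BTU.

$155.26

Heat load = 167 therm × 100,000 = 16,700,000 BTU
Gas: input = 16,700,000 / 0.946 = 17,653,277 BTU = 176.5 therm → 176.5 × $2.03 = $358.36
Heat pump: 16,700,000 BTU / 3412 = 4,894 kWh heat; / 3.24 = 1,511 kWh in → × $0.340 = $513.62
Difference = |$358.36 − $513.62| = $155.26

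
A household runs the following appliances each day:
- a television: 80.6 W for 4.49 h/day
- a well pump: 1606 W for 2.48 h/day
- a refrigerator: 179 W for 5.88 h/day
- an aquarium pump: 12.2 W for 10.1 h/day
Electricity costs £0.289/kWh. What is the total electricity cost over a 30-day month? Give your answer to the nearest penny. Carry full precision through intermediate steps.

£47.86

television: 80.6 W × 4.49 h × 30 d = 10,857 Wh = 10.86 kWh
well pump: 1606 W × 2.48 h × 30 d = 119,486 Wh = 119.5 kWh
refrigerator: 179 W × 5.88 h × 30 d = 31,576 Wh = 31.58 kWh
aquarium pump: 12.2 W × 10.1 h × 30 d = 3,697 Wh = 3.697 kWh
Total energy = 10.86 + 119.5 + 31.58 + 3.697 = 165.6 kWh
Cost = 165.6 kWh × £0.289 = £47.86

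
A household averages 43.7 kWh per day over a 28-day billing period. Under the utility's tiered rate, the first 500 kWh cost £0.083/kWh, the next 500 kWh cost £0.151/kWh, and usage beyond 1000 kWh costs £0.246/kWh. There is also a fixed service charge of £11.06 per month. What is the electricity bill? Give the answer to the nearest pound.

Usage = 43.7 kWh/day × 28 days = 1223.6 kWh
First 500 kWh × £0.083 = £41.50
Next 500 kWh × £0.151 = £75.50
Remaining 223.6 kWh × £0.246 = £55.01
Energy charge = £172.01; + service £11.06 = £183.07 ≈ £183

£183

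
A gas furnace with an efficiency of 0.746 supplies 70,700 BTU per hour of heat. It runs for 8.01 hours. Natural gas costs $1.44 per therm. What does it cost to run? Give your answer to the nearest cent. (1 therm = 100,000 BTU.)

Heat delivered = 70,700 BTU/h × 8.01 h = 566,307 BTU
Gas input = 566,307 / 0.746 = 759,125 BTU
= 759,125 / 100,000 = 7.591 therm
Cost = 7.591 × $1.44/therm = $10.93

$10.93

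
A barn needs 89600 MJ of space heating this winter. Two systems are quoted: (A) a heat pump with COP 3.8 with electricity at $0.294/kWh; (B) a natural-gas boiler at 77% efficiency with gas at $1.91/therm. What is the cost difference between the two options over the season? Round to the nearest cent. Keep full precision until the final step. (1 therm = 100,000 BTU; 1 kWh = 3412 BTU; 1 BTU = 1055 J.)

$180.88

Heat load = 89600 MJ = 89,600,000,000 J / 1055 = 84,928,910 BTU
Gas: input = 84,928,910 / 0.770 = 110,297,286 BTU = 1,103 therm → 1,103 × $1.91 = $2,106.68
Heat pump: 84,928,910 BTU / 3412 = 24,890 kWh heat; / 3.8 = 6,550 kWh in → × $0.294 = $1,925.80
Difference = |$2,106.68 − $1,925.80| = $180.88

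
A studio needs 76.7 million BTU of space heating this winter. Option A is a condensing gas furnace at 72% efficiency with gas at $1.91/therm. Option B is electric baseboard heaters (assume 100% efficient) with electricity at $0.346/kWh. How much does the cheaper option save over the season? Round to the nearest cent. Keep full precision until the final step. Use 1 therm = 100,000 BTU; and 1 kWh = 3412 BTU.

$5743.22

Heat load = 76.7 × 10⁶ BTU = 76,700,000 BTU
Gas: input = 76,700,000 / 0.72 = 106,527,778 BTU = 1,065 therm → 1,065 × $1.91 = $2,034.68
Electric: 76,700,000 BTU / 3412 = 22,480 kWh → × $0.346 = $7,777.90
Difference = |$2,034.68 − $7,777.90| = $5,743.22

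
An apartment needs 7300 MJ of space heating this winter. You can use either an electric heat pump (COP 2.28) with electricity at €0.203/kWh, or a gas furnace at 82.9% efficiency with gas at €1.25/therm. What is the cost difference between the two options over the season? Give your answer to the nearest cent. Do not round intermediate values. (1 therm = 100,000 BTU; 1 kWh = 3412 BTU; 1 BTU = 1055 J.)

€76.23

Heat load = 7300 MJ = 7,300,000,000 J / 1055 = 6,919,431 BTU
Gas: input = 6,919,431 / 0.829 = 8,346,720 BTU = 83.47 therm → 83.47 × €1.25 = €104.33
Heat pump: 6,919,431 BTU / 3412 = 2,028 kWh heat; / 2.28 = 889.5 kWh in → × €0.203 = €180.56
Difference = |€104.33 − €180.56| = €76.23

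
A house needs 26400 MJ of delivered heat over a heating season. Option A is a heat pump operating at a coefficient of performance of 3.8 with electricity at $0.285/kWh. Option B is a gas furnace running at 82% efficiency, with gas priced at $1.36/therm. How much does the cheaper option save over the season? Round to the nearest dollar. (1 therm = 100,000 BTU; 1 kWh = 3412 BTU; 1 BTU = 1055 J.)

$135

Heat load = 26400 MJ = 26,400,000,000 J / 1055 = 25,023,697 BTU
Gas: input = 25,023,697 / 0.820 = 30,516,703 BTU = 305.2 therm → 305.2 × $1.36 = $415.03
Heat pump: 25,023,697 BTU / 3412 = 7,334 kWh heat; / 3.8 = 1,930 kWh in → × $0.285 = $550.05
Difference = |$415.03 − $550.05| = $135.02 ≈ $135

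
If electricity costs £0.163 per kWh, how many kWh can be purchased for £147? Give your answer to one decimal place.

£147 / £0.163 per kWh = 901.8 kWh

901.8 kWh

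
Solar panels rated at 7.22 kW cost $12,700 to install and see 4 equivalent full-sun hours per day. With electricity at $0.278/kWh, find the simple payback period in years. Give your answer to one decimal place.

4.3 years

Daily generation = 7.22 kW × 4 h = 28.88 kWh
Annual generation = 28.88 × 365 = 10541 kWh
Annual savings = 10541 × $0.278 = $2,930.45
Payback = $12,700 / $2,930.45 = 4.33 years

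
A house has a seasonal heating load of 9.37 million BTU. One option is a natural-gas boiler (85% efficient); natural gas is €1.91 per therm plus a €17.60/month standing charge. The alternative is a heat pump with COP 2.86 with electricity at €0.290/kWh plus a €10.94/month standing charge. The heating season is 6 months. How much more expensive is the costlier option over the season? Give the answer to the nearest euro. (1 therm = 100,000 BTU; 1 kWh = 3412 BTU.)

Heat load = 9.37 × 10⁶ BTU = 9,370,000 BTU
Gas: input = 9,370,000 / 0.85 = 11,023,529 BTU = 110.2 therm → 110.2 × €1.91 = €210.55; + 6 × €17.60 standing = €316.15
Heat pump: 9,370,000 BTU / 3412 = 2,746 kWh heat; / 2.86 = 960.2 kWh in → × €0.290 = €278.46; + 6 × €10.94 standing = €344.10
Difference = |€316.15 − €344.10| = €27.95 ≈ €28

€28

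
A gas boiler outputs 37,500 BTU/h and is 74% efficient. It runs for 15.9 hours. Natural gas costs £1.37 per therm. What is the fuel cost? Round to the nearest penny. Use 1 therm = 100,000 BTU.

£11.04

Heat delivered = 37,500 BTU/h × 15.9 h = 596,250 BTU
Gas input = 596,250 / 0.74 = 805,743 BTU
= 805,743 / 100,000 = 8.057 therm
Cost = 8.057 × £1.37/therm = £11.04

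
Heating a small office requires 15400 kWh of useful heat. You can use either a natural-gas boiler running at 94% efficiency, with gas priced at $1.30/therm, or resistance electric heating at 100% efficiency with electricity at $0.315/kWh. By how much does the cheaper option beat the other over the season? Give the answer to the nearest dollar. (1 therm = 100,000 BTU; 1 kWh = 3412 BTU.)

$4124

Heat load = 15400 kWh × 3412 = 52,544,800 BTU
Gas: input = 52,544,800 / 0.94 = 55,898,723 BTU = 559 therm → 559 × $1.30 = $726.68
Electric: 52,544,800 BTU / 3412 = 15,400 kWh → × $0.315 = $4,851.00
Difference = |$726.68 − $4,851.00| = $4,124.32 ≈ $4124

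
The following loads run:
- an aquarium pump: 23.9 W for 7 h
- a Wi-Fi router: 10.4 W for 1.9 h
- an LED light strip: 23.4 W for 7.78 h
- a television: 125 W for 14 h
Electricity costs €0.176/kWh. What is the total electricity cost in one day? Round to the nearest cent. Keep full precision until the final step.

aquarium pump: 23.9 W × 7 h = 167 Wh = 0.1673 kWh
Wi-Fi router: 10.4 W × 1.9 h = 20 Wh = 0.01976 kWh
LED light strip: 23.4 W × 7.78 h = 182 Wh = 0.1821 kWh
television: 125 W × 14 h = 1,750 Wh = 1.75 kWh
Total energy = 0.1673 + 0.01976 + 0.1821 + 1.75 = 2.119 kWh
Cost = 2.119 kWh × €0.176 = €0.37

€0.37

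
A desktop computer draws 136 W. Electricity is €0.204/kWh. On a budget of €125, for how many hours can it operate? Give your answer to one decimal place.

Energy budget = €125 / €0.204 per kWh = 612.7 kWh = 612,745 Wh
Runtime = 612,745 Wh / 136 W = 4,505 h

4505.5 h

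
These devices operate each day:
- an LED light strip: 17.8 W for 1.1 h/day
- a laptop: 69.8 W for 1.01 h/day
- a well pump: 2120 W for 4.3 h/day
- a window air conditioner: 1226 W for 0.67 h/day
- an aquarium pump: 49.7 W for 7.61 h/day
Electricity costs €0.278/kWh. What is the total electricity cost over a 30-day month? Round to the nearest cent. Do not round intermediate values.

€86.78

LED light strip: 17.8 W × 1.1 h × 30 d = 587 Wh = 0.5874 kWh
laptop: 69.8 W × 1.01 h × 30 d = 2,115 Wh = 2.115 kWh
well pump: 2120 W × 4.3 h × 30 d = 273,480 Wh = 273.5 kWh
window air conditioner: 1226 W × 0.67 h × 30 d = 24,643 Wh = 24.64 kWh
aquarium pump: 49.7 W × 7.61 h × 30 d = 11,347 Wh = 11.35 kWh
Total energy = 0.5874 + 2.115 + 273.5 + 24.64 + 11.35 = 312.2 kWh
Cost = 312.2 kWh × €0.278 = €86.78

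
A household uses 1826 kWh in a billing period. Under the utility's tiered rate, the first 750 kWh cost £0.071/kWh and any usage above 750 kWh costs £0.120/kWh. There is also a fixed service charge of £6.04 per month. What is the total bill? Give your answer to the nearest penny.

£188.41

First 750 kWh × £0.071 = £53.25
Remaining 1076 kWh × £0.120 = £129.12
Energy charge = £182.37; + service £6.04 = £188.41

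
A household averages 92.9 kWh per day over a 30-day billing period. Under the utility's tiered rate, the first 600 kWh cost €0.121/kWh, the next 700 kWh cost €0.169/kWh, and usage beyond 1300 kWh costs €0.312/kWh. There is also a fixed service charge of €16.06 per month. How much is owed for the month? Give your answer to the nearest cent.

€670.90

Usage = 92.9 kWh/day × 30 days = 2787 kWh
First 600 kWh × €0.121 = €72.60
Next 700 kWh × €0.169 = €118.30
Remaining 1487 kWh × €0.312 = €463.94
Energy charge = €654.84; + service €16.06 = €670.90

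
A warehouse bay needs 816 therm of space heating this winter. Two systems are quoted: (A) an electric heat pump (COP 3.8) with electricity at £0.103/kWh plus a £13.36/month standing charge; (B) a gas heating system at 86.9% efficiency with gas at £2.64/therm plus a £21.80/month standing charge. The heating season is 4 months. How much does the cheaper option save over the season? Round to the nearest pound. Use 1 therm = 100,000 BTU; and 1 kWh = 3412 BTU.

£1865

Heat load = 816 therm × 100,000 = 81,600,000 BTU
Gas: input = 81,600,000 / 0.869 = 93,901,036 BTU = 939 therm → 939 × £2.64 = £2,478.99; + 4 × £21.80 standing = £2,566.19
Heat pump: 81,600,000 BTU / 3412 = 23,920 kWh heat; / 3.8 = 6,294 kWh in → × £0.103 = £648.24; + 4 × £13.36 standing = £701.68
Difference = |£2,566.19 − £701.68| = £1,864.51 ≈ £1865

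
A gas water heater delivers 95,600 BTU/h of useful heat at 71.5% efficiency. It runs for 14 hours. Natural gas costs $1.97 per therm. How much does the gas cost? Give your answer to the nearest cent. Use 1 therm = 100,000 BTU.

$36.88

Heat delivered = 95,600 BTU/h × 14 h = 1,338,400 BTU
Gas input = 1,338,400 / 0.715 = 1,871,888 BTU
= 1,871,888 / 100,000 = 18.72 therm
Cost = 18.72 × $1.97/therm = $36.88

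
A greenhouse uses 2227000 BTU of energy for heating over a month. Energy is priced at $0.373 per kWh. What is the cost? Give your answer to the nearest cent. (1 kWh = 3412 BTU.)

$243.46

2227000 BTU × (0.00029308 kWh/BTU) = 652.7 kWh
Cost = 652.7 kWh × $0.373/kWh = $243.46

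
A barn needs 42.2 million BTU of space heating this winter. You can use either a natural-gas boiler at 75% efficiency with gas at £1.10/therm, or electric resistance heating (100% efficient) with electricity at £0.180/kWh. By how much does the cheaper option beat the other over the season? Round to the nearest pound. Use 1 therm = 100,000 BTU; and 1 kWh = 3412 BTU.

£1607

Heat load = 42.2 × 10⁶ BTU = 42,200,000 BTU
Gas: input = 42,200,000 / 0.75 = 56,266,667 BTU = 562.7 therm → 562.7 × £1.10 = £618.93
Electric: 42,200,000 BTU / 3412 = 12,370 kWh → × £0.180 = £2,226.26
Difference = |£618.93 − £2,226.26| = £1,607.33 ≈ £1607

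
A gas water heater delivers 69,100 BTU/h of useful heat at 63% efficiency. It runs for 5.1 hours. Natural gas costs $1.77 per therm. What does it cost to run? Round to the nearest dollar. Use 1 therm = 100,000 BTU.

Heat delivered = 69,100 BTU/h × 5.1 h = 352,410 BTU
Gas input = 352,410 / 0.63 = 559,381 BTU
= 559,381 / 100,000 = 5.594 therm
Cost = 5.594 × $1.77/therm = $9.90 ≈ $10

$10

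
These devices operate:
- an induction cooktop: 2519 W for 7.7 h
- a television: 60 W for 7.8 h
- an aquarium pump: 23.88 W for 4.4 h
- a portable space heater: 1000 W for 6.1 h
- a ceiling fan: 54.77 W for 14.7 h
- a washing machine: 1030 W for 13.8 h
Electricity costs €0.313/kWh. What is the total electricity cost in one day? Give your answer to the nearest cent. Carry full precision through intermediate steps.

induction cooktop: 2519 W × 7.7 h = 19,396 Wh = 19.4 kWh
television: 60 W × 7.8 h = 468 Wh = 0.468 kWh
aquarium pump: 23.88 W × 4.4 h = 105 Wh = 0.1051 kWh
portable space heater: 1000 W × 6.1 h = 6,100 Wh = 6.1 kWh
ceiling fan: 54.77 W × 14.7 h = 805 Wh = 0.8051 kWh
washing machine: 1030 W × 13.8 h = 14,214 Wh = 14.21 kWh
Total energy = 19.4 + 0.468 + 0.1051 + 6.1 + 0.8051 + 14.21 = 41.09 kWh
Cost = 41.09 kWh × €0.313 = €12.86

€12.86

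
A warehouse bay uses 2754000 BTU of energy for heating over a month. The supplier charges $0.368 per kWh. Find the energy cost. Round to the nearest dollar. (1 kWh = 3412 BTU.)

$297

2754000 BTU × (0.00029308 kWh/BTU) = 807.2 kWh
Cost = 807.2 kWh × $0.368/kWh = $297.03 ≈ $297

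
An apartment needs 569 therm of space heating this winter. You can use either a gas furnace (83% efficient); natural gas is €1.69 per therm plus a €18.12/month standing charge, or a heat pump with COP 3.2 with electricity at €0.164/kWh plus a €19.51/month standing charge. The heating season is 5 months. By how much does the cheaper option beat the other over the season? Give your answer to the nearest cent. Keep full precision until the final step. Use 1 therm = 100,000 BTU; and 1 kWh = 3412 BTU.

Heat load = 569 therm × 100,000 = 56,900,000 BTU
Gas: input = 56,900,000 / 0.83 = 68,554,217 BTU = 685.5 therm → 685.5 × €1.69 = €1,158.57; + 5 × €18.12 standing = €1,249.17
Heat pump: 56,900,000 BTU / 3412 = 16,680 kWh heat; / 3.2 = 5,211 kWh in → × €0.164 = €854.67; + 5 × €19.51 standing = €952.22
Difference = |€1,249.17 − €952.22| = €296.95

€296.95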